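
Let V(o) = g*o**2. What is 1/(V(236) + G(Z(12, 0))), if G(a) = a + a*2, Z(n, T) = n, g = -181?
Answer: -1/10080940 ≈ -9.9197e-8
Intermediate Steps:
V(o) = -181*o**2
G(a) = 3*a (G(a) = a + 2*a = 3*a)
1/(V(236) + G(Z(12, 0))) = 1/(-181*236**2 + 3*12) = 1/(-181*55696 + 36) = 1/(-10080976 + 36) = 1/(-10080940) = -1/10080940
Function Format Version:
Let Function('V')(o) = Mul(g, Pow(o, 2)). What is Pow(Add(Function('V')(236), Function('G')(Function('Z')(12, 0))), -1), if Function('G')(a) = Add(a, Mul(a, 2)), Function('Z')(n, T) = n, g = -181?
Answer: Rational(-1, 10080940) ≈ -9.9197e-8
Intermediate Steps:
Function('V')(o) = Mul(-181, Pow(o, 2))
Function('G')(a) = Mul(3, a) (Function('G')(a) = Add(a, Mul(2, a)) = Mul(3, a))
Pow(Add(Function('V')(236), Function('G')(Function('Z')(12, 0))), -1) = Pow(Add(Mul(-181, Pow(236, 2)), Mul(3, 12)), -1) = Pow(Add(Mul(-181, 55696), 36), -1) = Pow(Add(-10080976, 36), -1) = Pow(-10080940, -1) = Rational(-1, 10080940)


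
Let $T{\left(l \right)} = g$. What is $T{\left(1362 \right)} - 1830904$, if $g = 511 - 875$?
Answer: $-1831268$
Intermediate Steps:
$g = -364$
$T{\left(l \right)} = -364$
$T{\left(1362 \right)} - 1830904 = -364 - 1830904 = -1831268$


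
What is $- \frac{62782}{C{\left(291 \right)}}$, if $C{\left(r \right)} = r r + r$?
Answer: $- \frac{31391}{42486} \approx -0.73886$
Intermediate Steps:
$C{\left(r \right)} = r + r^{2}$ ($C{\left(r \right)} = r^{2} + r = r + r^{2}$)
$- \frac{62782}{C{\left(291 \right)}} = - \frac{62782}{291 \left(1 + 291\right)} = - \frac{62782}{291 \cdot 292} = - \frac{62782}{84972} = \left(-62782\right) \frac{1}{84972} = - \frac{31391}{42486}$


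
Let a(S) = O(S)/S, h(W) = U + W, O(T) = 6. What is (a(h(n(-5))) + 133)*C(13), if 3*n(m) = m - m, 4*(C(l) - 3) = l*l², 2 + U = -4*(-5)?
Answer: 220900/3 ≈ 73633.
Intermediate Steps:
U = 18 (U = -2 - 4*(-5) = -2 + 20 = 18)
C(l) = 3 + l³/4 (C(l) = 3 + (l*l²)/4 = 3 + l³/4)
n(m) = 0 (n(m) = (m - m)/3 = (⅓)*0 = 0)
h(W) = 18 + W
a(S) = 6/S
(a(h(n(-5))) + 133)*C(13) = (6/(18 + 0) + 133)*(3 + (¼)*13³) = (6/18 + 133)*(3 + (¼)*2197) = (6*(1/18) + 133)*(3 + 2197/4) = (⅓ + 133)*(2209/4) = (400/3)*(2209/4) = 220900/3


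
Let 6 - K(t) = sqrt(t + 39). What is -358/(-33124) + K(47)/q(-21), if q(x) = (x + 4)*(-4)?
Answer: 13943/140777 - sqrt(86)/68 ≈ -0.037334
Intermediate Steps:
q(x) = -16 - 4*x (q(x) = (4 + x)*(-4) = -16 - 4*x)
K(t) = 6 - sqrt(39 + t) (K(t) = 6 - sqrt(t + 39) = 6 - sqrt(39 + t))
-358/(-33124) + K(47)/q(-21) = -358/(-33124) + (6 - sqrt(39 + 47))/(-16 - 4*(-21)) = -358*(-1/33124) + (6 - sqrt(86))/(-16 + 84) = 179/16562 + (6 - sqrt(86))/68 = 179/16562 + (6 - sqrt(86))*(1/68) = 179/16562 + (3/34 - sqrt(86)/68) = 13943/140777 - sqrt(86)/68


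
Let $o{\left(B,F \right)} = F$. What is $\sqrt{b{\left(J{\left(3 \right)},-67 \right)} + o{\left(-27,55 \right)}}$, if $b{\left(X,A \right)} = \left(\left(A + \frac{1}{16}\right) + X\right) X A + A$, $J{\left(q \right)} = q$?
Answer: $\frac{\sqrt{205431}}{4} \approx 113.31$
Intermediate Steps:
$b{\left(X,A \right)} = A + A X \left(\frac{1}{16} + A + X\right)$ ($b{\left(X,A \right)} = \left(\left(A + \frac{1}{16}\right) + X\right) X A + A = \left(\left(\frac{1}{16} + A\right) + X\right) X A + A = \left(\frac{1}{16} + A + X\right) X A + A = X \left(\frac{1}{16} + A + X\right) A + A = A X \left(\frac{1}{16} + A + X\right) + A = A + A X \left(\frac{1}{16} + A + X\right)$)
$\sqrt{b{\left(J{\left(3 \right)},-67 \right)} + o{\left(-27,55 \right)}} = \sqrt{\frac{1}{16} \left(-67\right) \left(16 + 3 + 16 \cdot 3^{2} + 16 \left(-67\right) 3\right) + 55} = \sqrt{\frac{1}{16} \left(-67\right) \left(16 + 3 + 16 \cdot 9 - 3216\right) + 55} = \sqrt{\frac{1}{16} \left(-67\right) \left(16 + 3 + 144 - 3216\right) + 55} = \sqrt{\frac{1}{16} \left(-67\right) \left(-3053\right) + 55} = \sqrt{\frac{204551}{16} + 55} = \sqrt{\frac{205431}{16}} = \frac{\sqrt{205431}}{4}$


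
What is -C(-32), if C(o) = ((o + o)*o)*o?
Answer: 65536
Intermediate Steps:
C(o) = 2*o³ (C(o) = ((2*o)*o)*o = (2*o²)*o = 2*o³)
-C(-32) = -2*(-32)³ = -2*(-32768) = -1*(-65536) = 65536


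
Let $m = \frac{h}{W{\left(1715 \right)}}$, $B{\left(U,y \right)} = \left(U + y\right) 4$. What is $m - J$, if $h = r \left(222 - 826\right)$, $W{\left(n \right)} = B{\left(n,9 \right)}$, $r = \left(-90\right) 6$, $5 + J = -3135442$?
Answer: $\frac{1351398042}{431} \approx 3.1355 \cdot 10^{6}$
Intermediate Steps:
$J = -3135447$ ($J = -5 - 3135442 = -3135447$)
$B{\left(U,y \right)} = 4 U + 4 y$
$r = -540$
$W{\left(n \right)} = 36 + 4 n$ ($W{\left(n \right)} = 4 n + 4 \cdot 9 = 4 n + 36 = 36 + 4 n$)
$h = 326160$ ($h = - 540 \left(222 - 826\right) = \left(-540\right) \left(-604\right) = 326160$)
$m = \frac{20385}{431}$ ($m = \frac{326160}{36 + 4 \cdot 1715} = \frac{326160}{36 + 6860} = \frac{326160}{6896} = 326160 \cdot \frac{1}{6896} = \frac{20385}{431} \approx 47.297$)
$m - J = \frac{20385}{431} - -3135447 = \frac{20385}{431} + 3135447 = \frac{1351398042}{431}$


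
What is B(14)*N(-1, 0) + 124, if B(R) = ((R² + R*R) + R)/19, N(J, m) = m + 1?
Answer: 2762/19 ≈ 145.37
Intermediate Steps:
N(J, m) = 1 + m
B(R) = R/19 + 2*R²/19 (B(R) = ((R² + R²) + R)*(1/19) = (2*R² + R)*(1/19) = (R + 2*R²)*(1/19) = R/19 + 2*R²/19)
B(14)*N(-1, 0) + 124 = ((1/19)*14*(1 + 2*14))*(1 + 0) + 124 = ((1/19)*14*(1 + 28))*1 + 124 = ((1/19)*14*29)*1 + 124 = (406/19)*1 + 124 = 406/19 + 124 = 2762/19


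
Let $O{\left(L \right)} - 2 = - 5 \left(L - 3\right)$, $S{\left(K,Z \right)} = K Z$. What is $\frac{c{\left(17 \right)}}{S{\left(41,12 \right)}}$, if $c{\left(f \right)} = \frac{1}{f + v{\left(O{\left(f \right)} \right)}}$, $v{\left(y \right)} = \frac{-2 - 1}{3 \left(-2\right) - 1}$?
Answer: $\frac{7}{60024} \approx 0.00011662$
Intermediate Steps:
$O{\left(L \right)} = 17 - 5 L$ ($O{\left(L \right)} = 2 - 5 \left(L - 3\right) = 2 - 5 \left(-3 + L\right) = 2 - \left(-15 + 5 L\right) = 17 - 5 L$)
$v{\left(y \right)} = \frac{3}{7}$ ($v{\left(y \right)} = - \frac{3}{-6 - 1} = - \frac{3}{-7} = \left(-3\right) \left(- \frac{1}{7}\right) = \frac{3}{7}$)
$c{\left(f \right)} = \frac{1}{\frac{3}{7} + f}$ ($c{\left(f \right)} = \frac{1}{f + \frac{3}{7}} = \frac{1}{\frac{3}{7} + f}$)
$\frac{c{\left(17 \right)}}{S{\left(41,12 \right)}} = \frac{7 \frac{1}{3 + 7 \cdot 17}}{41 \cdot 12} = \frac{7 \frac{1}{3 + 119}}{492} = \frac{7}{122} \cdot \frac{1}{492} = \frac{7}{60024}$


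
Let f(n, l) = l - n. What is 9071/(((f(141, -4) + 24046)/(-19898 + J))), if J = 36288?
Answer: 148673690/23901 ≈ 6220.4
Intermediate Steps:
9071/(((f(141, -4) + 24046)/(-19898 + J))) = 9071/((((-4 - 1*141) + 24046)/(-19898 + 36288))) = 9071/((((-4 - 141) + 24046)/16390)) = 9071/(((-145 + 24046)*(1/16390))) = 9071/((23901*(1/16390))) = 9071/(23901/16390) = 9071*(16390/23901) = 148673690/23901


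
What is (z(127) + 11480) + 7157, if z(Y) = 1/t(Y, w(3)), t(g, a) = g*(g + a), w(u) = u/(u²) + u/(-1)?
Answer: 882853330/47371 ≈ 18637.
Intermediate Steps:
w(u) = 1/u - u (w(u) = u/u² + u*(-1) = 1/u - u)
t(g, a) = g*(a + g)
z(Y) = 1/(Y*(-8/3 + Y)) (z(Y) = 1/(Y*((1/3 - 1*3) + Y)) = 1/(Y*((⅓ - 3) + Y)) = 1/(Y*(-8/3 + Y)))
(z(127) + 11480) + 7157 = (3/(127*(-8 + 3*127)) + 11480) + 7157 = (3*(1/127)/(-8 + 381) + 11480) + 7157 = (3*(1/127)/373 + 11480) + 7157 = (3*(1/127)*(1/373) + 11480) + 7157 = (3/47371 + 11480) + 7157 = 543819083/47371 + 7157 = 882853330/47371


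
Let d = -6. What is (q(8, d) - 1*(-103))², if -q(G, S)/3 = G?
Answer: 6241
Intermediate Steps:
q(G, S) = -3*G
(q(8, d) - 1*(-103))² = (-3*8 - 1*(-103))² = (-24 + 103)² = 79² = 6241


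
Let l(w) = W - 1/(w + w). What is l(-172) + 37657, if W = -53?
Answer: 12935777/344 ≈ 37604.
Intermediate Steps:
l(w) = -53 - 1/(2*w) (l(w) = -53 - 1/(w + w) = -53 - 1/(2*w))
l(-172) + 37657 = (-53 - 1/2/(-172)) + 37657 = (-53 - 1/2*(-1/172)) + 37657 = (-53 + 1/344) + 37657 = -18231/344 + 37657 = 12935777/344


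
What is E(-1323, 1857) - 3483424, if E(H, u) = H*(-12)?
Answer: -3467548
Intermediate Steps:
E(H, u) = -12*H
E(-1323, 1857) - 3483424 = -12*(-1323) - 3483424 = 15876 - 3483424 = -3467548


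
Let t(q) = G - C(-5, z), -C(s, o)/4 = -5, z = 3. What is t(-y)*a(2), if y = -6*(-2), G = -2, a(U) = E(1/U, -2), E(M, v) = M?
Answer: -11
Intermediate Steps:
a(U) = 1/U
C(s, o) = 20 (C(s, o) = -4*(-5) = 20)
y = 12
t(q) = -22 (t(q) = -2 - 1*20 = -2 - 20 = -22)
t(-y)*a(2) = -22/2 = -22*1/2 = -11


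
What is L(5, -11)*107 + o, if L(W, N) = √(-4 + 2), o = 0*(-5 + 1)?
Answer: 107*I*√2 ≈ 151.32*I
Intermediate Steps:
o = 0 (o = 0*(-4) = 0)
L(W, N) = I*√2 (L(W, N) = √(-2) = I*√2)
L(5, -11)*107 + o = (I*√2)*107 + 0 = 107*I*√2 + 0 = 107*I*√2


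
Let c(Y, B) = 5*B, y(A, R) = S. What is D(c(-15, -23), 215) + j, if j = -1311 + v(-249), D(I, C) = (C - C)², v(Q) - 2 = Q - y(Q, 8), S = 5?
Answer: -1563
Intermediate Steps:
y(A, R) = 5
v(Q) = -3 + Q (v(Q) = 2 + (Q - 1*5) = 2 + (Q - 5) = 2 + (-5 + Q) = -3 + Q)
D(I, C) = 0 (D(I, C) = 0² = 0)
j = -1563 (j = -1311 + (-3 - 249) = -1311 - 252 = -1563)
D(c(-15, -23), 215) + j = 0 - 1563 = -1563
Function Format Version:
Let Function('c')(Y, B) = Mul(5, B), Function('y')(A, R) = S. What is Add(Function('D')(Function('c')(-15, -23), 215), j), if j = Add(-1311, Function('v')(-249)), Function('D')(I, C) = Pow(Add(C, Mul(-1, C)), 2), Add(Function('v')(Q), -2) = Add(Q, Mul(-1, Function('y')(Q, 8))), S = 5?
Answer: -1563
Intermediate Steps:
Function('y')(A, R) = 5
Function('v')(Q) = Add(-3, Q) (Function('v')(Q) = Add(2, Add(Q, Mul(-1, 5))) = Add(2, Add(Q, -5)) = Add(2, Add(-5, Q)) = Add(-3, Q))
Function('D')(I, C) = 0 (Function('D')(I, C) = Pow(0, 2) = 0)
j = -1563 (j = Add(-1311, Add(-3, -249)) = Add(-1311, -252) = -1563)
Add(Function('D')(Function('c')(-15, -23), 215), j) = Add(0, -1563) = -1563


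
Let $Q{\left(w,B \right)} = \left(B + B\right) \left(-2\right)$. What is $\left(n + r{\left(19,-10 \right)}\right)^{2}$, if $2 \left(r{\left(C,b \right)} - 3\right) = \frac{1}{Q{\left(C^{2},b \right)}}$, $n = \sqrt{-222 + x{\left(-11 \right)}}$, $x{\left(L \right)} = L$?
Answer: $- \frac{1433119}{6400} + \frac{241 i \sqrt{233}}{40} \approx -223.92 + 91.968 i$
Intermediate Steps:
$Q{\left(w,B \right)} = - 4 B$ ($Q{\left(w,B \right)} = 2 B \left(-2\right) = - 4 B$)
$n = i \sqrt{233}$ ($n = \sqrt{-222 - 11} = \sqrt{-233} = i \sqrt{233} \approx 15.264 i$)
$r{\left(C,b \right)} = 3 - \frac{1}{8 b}$ ($r{\left(C,b \right)} = 3 + \frac{1}{2 \left(- 4 b\right)} = 3 + \frac{\left(- \frac{1}{4}\right) \frac{1}{b}}{2} = 3 - \frac{1}{8 b}$)
$\left(n + r{\left(19,-10 \right)}\right)^{2} = \left(i \sqrt{233} + \left(3 - \frac{1}{8 \left(-10\right)}\right)\right)^{2} = \left(i \sqrt{233} + \left(3 - - \frac{1}{80}\right)\right)^{2} = \left(i \sqrt{233} + \left(3 + \frac{1}{80}\right)\right)^{2} = \left(i \sqrt{233} + \frac{241}{80}\right)^{2} = \left(\frac{241}{80} + i \sqrt{233}\right)^{2}$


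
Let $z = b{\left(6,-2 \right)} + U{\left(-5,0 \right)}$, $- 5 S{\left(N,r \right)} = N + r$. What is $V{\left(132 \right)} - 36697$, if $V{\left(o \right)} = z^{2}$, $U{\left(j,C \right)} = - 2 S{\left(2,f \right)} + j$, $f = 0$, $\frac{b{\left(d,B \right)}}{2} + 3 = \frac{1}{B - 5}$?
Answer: $- \frac{44819136}{1225} \approx -36587.0$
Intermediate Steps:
$b{\left(d,B \right)} = -6 + \frac{2}{-5 + B}$ ($b{\left(d,B \right)} = -6 + \frac{2}{B - 5} = -6 + \frac{2}{-5 + B}$)
$S{\left(N,r \right)} = - \frac{N}{5} - \frac{r}{5}$ ($S{\left(N,r \right)} = - \frac{N + r}{5} = - \frac{N}{5} - \frac{r}{5}$)
$U{\left(j,C \right)} = \frac{4}{5} + j$ ($U{\left(j,C \right)} = - 2 \left(\left(- \frac{1}{5}\right) 2 - 0\right) + j = - 2 \left(- \frac{2}{5} + 0\right) + j = \left(-2\right) \left(- \frac{2}{5}\right) + j = \frac{4}{5} + j$)
$z = - \frac{367}{35}$ ($z = \frac{2 \left(16 - -6\right)}{-5 - 2} + \left(\frac{4}{5} - 5\right) = \frac{2 \left(16 + 6\right)}{-7} - \frac{21}{5} = 2 \left(- \frac{1}{7}\right) 22 - \frac{21}{5} = - \frac{44}{7} - \frac{21}{5} = - \frac{367}{35} \approx -10.486$)
$V{\left(o \right)} = \frac{134689}{1225}$ ($V{\left(o \right)} = \left(- \frac{367}{35}\right)^{2} = \frac{134689}{1225}$)
$V{\left(132 \right)} - 36697 = \frac{134689}{1225} - 36697 = - \frac{44819136}{1225}$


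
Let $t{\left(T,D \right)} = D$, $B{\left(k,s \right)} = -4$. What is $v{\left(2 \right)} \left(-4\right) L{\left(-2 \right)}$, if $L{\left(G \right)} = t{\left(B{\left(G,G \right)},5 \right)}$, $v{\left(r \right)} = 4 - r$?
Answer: $-40$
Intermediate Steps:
$L{\left(G \right)} = 5$
$v{\left(2 \right)} \left(-4\right) L{\left(-2 \right)} = \left(4 - 2\right) \left(-4\right) 5 = 2 \left(-4\right) 5 = \left(-8\right) 5 = -40$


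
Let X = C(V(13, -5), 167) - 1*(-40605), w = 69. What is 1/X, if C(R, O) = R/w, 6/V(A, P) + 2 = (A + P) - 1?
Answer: 115/4669577 ≈ 2.4627e-5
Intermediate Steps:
V(A, P) = 6/(-3 + A + P) (V(A, P) = 6/(-2 + ((A + P) - 1)) = 6/(-2 + (-1 + A + P)) = 6/(-3 + A + P))
C(R, O) = R/69
X = 4669577/115 (X = (6/(-3 + 13 - 5))/69 - 1*(-40605) = (6/5)/69 + 40605 = (6*(⅕))/69 + 40605 = (1/69)*(6/5) + 40605 = 2/115 + 40605 = 4669577/115 ≈ 40605.)
1/X = 1/(4669577/115) = 115/4669577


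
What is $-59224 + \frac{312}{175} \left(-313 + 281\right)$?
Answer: $- \frac{10374184}{175} \approx -59281.0$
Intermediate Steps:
$-59224 + \frac{312}{175} \left(-313 + 281\right) = -59224 + 312 \cdot \frac{1}{175} \left(-32\right) = -59224 + \frac{312}{175} \left(-32\right) = -59224 - \frac{9984}{175} = - \frac{10374184}{175}$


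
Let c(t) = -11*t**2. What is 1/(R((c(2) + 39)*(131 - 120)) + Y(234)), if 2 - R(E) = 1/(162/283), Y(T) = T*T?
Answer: 162/8870513 ≈ 1.8263e-5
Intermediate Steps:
Y(T) = T**2
R(E) = 41/162 (R(E) = 2 - 1/(162/283) = 2 - 1/(162*(1/283)) = 2 - 1/162/283 = 2 - 1*283/162 = 2 - 283/162 = 41/162)
1/(R((c(2) + 39)*(131 - 120)) + Y(234)) = 1/(41/162 + 234**2) = 1/(41/162 + 54756) = 1/(8870513/162) = 162/8870513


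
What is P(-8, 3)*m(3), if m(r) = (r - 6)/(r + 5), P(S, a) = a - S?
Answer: -33/8 ≈ -4.1250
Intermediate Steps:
m(r) = (-6 + r)/(5 + r)
P(-8, 3)*m(3) = (3 - 1*(-8))*((-6 + 3)/(5 + 3)) = (3 + 8)*(-3/8) = 11*((⅛)*(-3)) = 11*(-3/8) = -33/8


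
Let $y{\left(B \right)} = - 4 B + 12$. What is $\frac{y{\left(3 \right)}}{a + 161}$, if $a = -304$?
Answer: $0$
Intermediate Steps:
$y{\left(B \right)} = 12 - 4 B$
$\frac{y{\left(3 \right)}}{a + 161} = \frac{12 - 12}{-304 + 161} = \frac{12 - 12}{-143} = \left(- \frac{1}{143}\right) 0 = 0$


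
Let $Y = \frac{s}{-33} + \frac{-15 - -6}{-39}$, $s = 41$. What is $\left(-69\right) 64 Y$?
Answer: $\frac{638848}{143} \approx 4467.5$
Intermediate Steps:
$Y = - \frac{434}{429}$ ($Y = \frac{41}{-33} + \frac{-15 - -6}{-39} = 41 \left(- \frac{1}{33}\right) + \left(-15 + 6\right) \left(- \frac{1}{39}\right) = - \frac{41}{33} - - \frac{3}{13} = - \frac{41}{33} + \frac{3}{13} = - \frac{434}{429} \approx -1.0117$)
$\left(-69\right) 64 Y = \left(-69\right) 64 \left(- \frac{434}{429}\right) = \left(-4416\right) \left(- \frac{434}{429}\right) = \frac{638848}{143}$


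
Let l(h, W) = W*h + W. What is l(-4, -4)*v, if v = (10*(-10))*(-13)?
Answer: 15600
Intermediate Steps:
l(h, W) = W + W*h
v = 1300 (v = -100*(-13) = 1300)
l(-4, -4)*v = -4*(1 - 4)*1300 = -4*(-3)*1300 = 12*1300 = 15600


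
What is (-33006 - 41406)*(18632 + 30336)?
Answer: -3643806816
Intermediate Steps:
(-33006 - 41406)*(18632 + 30336) = -74412*48968 = -3643806816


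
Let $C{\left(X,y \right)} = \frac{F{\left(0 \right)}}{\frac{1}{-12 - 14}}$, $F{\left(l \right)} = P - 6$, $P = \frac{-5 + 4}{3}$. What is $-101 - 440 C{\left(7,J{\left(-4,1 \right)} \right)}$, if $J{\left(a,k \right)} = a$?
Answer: $- \frac{217663}{3} \approx -72554.0$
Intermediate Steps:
$P = - \frac{1}{3}$ ($P = \left(-1\right) \frac{1}{3} = - \frac{1}{3} \approx -0.33333$)
$F{\left(l \right)} = - \frac{19}{3}$ ($F{\left(l \right)} = - \frac{1}{3} - 6 = - \frac{19}{3}$)
$C{\left(X,y \right)} = \frac{494}{3}$ ($C{\left(X,y \right)} = - \frac{19}{3 \frac{1}{-12 - 14}} = - \frac{19}{3 \frac{1}{-26}} = - \frac{19}{3 \left(- \frac{1}{26}\right)} = \left(- \frac{19}{3}\right) \left(-26\right) = \frac{494}{3}$)
$-101 - 440 C{\left(7,J{\left(-4,1 \right)} \right)} = -101 - \frac{217360}{3} = - \frac{217663}{3}$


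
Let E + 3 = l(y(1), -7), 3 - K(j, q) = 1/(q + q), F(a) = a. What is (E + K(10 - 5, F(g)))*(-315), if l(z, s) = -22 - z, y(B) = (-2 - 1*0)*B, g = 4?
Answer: 50715/8 ≈ 6339.4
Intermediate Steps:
K(j, q) = 3 - 1/(2*q) (K(j, q) = 3 - 1/(q + q) = 3 - 1/(2*q))
y(B) = -2*B (y(B) = (-2 + 0)*B = -2*B)
E = -23 (E = -3 + (-22 - (-2)) = -3 + (-22 - 1*(-2)) = -3 + (-22 + 2) = -3 - 20 = -23)
(E + K(10 - 5, F(g)))*(-315) = (-23 + (3 - ½/4))*(-315) = (-23 + (3 - ½*¼))*(-315) = (-23 + (3 - ⅛))*(-315) = (-23 + 23/8)*(-315) = -161/8*(-315) = 50715/8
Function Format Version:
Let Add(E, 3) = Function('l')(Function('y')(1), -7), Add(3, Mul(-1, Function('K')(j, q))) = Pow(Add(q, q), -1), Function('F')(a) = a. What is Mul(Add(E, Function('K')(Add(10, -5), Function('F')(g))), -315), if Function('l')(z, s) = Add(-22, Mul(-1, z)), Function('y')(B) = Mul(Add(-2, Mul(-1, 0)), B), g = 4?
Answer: Rational(50715, 8) ≈ 6339.4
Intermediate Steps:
Function('K')(j, q) = Add(3, Mul(Rational(-1, 2), Pow(q, -1))) (Function('K')(j, q) = Add(3, Mul(-1, Pow(Add(q, q), -1))) = Add(3, Mul(-1, Pow(Mul(2, q), -1))) = Add(3, Mul(-1, Mul(Rational(1, 2), Pow(q, -1)))) = Add(3, Mul(Rational(-1, 2), Pow(q, -1))))
Function('y')(B) = Mul(-2, B) (Function('y')(B) = Mul(Add(-2, 0), B) = Mul(-2, B))
E = -23 (E = Add(-3, Add(-22, Mul(-1, Mul(-2, 1)))) = Add(-3, Add(-22, Mul(-1, -2))) = Add(-3, Add(-22, 2)) = Add(-3, -20) = -23)
Mul(Add(E, Function('K')(Add(10, -5), Function('F')(g))), -315) = Mul(Add(-23, Add(3, Mul(Rational(-1, 2), Pow(4, -1)))), -315) = Mul(Add(-23, Add(3, Mul(Rational(-1, 2), Rational(1, 4)))), -315) = Mul(Add(-23, Add(3, Rational(-1, 8))), -315) = Mul(Add(-23, Rational(23, 8)), -315) = Mul(Rational(-161, 8), -315) = Rational(50715, 8)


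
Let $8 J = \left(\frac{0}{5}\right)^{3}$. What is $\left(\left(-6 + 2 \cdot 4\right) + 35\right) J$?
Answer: $0$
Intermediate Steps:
$J = 0$ ($J = \frac{\left(\frac{0}{5}\right)^{3}}{8} = \frac{\left(0 \cdot \frac{1}{5}\right)^{3}}{8} = \frac{0^{3}}{8} = \frac{1}{8} \cdot 0 = 0$)
$\left(\left(-6 + 2 \cdot 4\right) + 35\right) J = \left(\left(-6 + 2 \cdot 4\right) + 35\right) 0 = \left(\left(-6 + 8\right) + 35\right) 0 = \left(2 + 35\right) 0 = 37 \cdot 0 = 0$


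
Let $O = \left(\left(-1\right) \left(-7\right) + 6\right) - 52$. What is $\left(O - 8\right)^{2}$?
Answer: $2209$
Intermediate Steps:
$O = -39$ ($O = \left(7 + 6\right) - 52 = 13 - 52 = -39$)
$\left(O - 8\right)^{2} = \left(-39 - 8\right)^{2} = \left(-47\right)^{2} = 2209$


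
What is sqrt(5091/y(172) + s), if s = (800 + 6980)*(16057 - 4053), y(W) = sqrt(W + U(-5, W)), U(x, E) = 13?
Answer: sqrt(3196311082000 + 941835*sqrt(185))/185 ≈ 9663.9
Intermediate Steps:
y(W) = sqrt(13 + W) (y(W) = sqrt(W + 13) = sqrt(13 + W))
s = 93391120 (s = 7780*12004 = 93391120)
sqrt(5091/y(172) + s) = sqrt(5091/(sqrt(13 + 172)) + 93391120) = sqrt(5091/(sqrt(185)) + 93391120) = sqrt(5091*(sqrt(185)/185) + 93391120) = sqrt(5091*sqrt(185)/185 + 93391120) = sqrt(93391120 + 5091*sqrt(185)/185)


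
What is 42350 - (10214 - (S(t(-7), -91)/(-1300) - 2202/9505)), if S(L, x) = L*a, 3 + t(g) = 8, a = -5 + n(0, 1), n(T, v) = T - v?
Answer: 7941718131/247130 ≈ 32136.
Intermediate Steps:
a = -6 (a = -5 + (0 - 1*1) = -5 + (0 - 1) = -5 - 1 = -6)
t(g) = 5 (t(g) = -3 + 8 = 5)
S(L, x) = -6*L (S(L, x) = L*(-6) = -6*L)
42350 - (10214 - (S(t(-7), -91)/(-1300) - 2202/9505)) = 42350 - (10214 - (-6*5/(-1300) - 2202/9505)) = 42350 - (10214 - (-30*(-1/1300) - 2202*1/9505)) = 42350 - (10214 - (3/130 - 2202/9505)) = 42350 - (10214 - 1*(-51549/247130)) = 42350 - (10214 + 51549/247130) = 42350 - 1*2524237369/247130 = 42350 - 2524237369/247130 = 7941718131/247130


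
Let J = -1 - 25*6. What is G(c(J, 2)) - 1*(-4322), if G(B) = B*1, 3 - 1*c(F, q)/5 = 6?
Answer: 4307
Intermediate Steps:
J = -151 (J = -1 - 5*30 = -1 - 150 = -151)
c(F, q) = -15 (c(F, q) = 15 - 5*6 = 15 - 30 = -15)
G(B) = B
G(c(J, 2)) - 1*(-4322) = -15 - 1*(-4322) = -15 + 4322 = 4307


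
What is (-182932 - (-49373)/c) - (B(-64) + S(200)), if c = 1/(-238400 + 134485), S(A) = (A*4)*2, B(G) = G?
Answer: -5130779763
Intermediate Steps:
S(A) = 8*A (S(A) = (4*A)*2 = 8*A)
c = -1/103915 (c = 1/(-103915) = -1/103915 ≈ -9.6233e-6)
(-182932 - (-49373)/c) - (B(-64) + S(200)) = (-182932 - (-49373)/(-1/103915)) - (-64 + 8*200) = (-182932 - (-49373)*(-103915)) - (-64 + 1600) = (-182932 - 1*5130595295) - 1*1536 = (-182932 - 5130595295) - 1536 = -5130778227 - 1536 = -5130779763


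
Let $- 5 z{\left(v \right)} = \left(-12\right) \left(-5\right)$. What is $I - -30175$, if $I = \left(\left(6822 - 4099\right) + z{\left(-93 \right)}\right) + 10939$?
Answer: $43825$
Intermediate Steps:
$z{\left(v \right)} = -12$ ($z{\left(v \right)} = - \frac{\left(-12\right) \left(-5\right)}{5} = \left(- \frac{1}{5}\right) 60 = -12$)
$I = 13650$ ($I = \left(\left(6822 - 4099\right) - 12\right) + 10939 = \left(2723 - 12\right) + 10939 = 2711 + 10939 = 13650$)
$I - -30175 = 13650 - -30175 = 13650 + 30175 = 43825$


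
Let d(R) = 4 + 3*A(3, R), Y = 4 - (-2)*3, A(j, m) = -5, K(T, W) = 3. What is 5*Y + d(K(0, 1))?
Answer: 39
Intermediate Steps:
Y = 10 (Y = 4 - 1*(-6) = 4 + 6 = 10)
d(R) = -11 (d(R) = 4 + 3*(-5) = 4 - 15 = -11)
5*Y + d(K(0, 1)) = 5*10 - 11 = 50 - 11 = 39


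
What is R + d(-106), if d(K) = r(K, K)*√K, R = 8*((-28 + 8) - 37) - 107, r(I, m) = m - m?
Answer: -563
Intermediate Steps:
r(I, m) = 0
R = -563 (R = 8*(-20 - 37) - 107 = 8*(-57) - 107 = -456 - 107 = -563)
d(K) = 0 (d(K) = 0*√K = 0)
R + d(-106) = -563 + 0 = -563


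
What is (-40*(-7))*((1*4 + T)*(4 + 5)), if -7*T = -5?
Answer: 11880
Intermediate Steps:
T = 5/7 (T = -⅐*(-5) = 5/7 ≈ 0.71429)
(-40*(-7))*((1*4 + T)*(4 + 5)) = (-40*(-7))*((1*4 + 5/7)*(4 + 5)) = 280*((4 + 5/7)*9) = 280*((33/7)*9) = 280*(297/7) = 11880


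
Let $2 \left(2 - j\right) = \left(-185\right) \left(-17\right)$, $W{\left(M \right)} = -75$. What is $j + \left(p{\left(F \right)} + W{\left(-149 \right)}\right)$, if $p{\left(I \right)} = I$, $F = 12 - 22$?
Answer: $- \frac{3311}{2} \approx -1655.5$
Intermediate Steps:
$F = -10$
$j = - \frac{3141}{2}$ ($j = 2 - \frac{\left(-185\right) \left(-17\right)}{2} = 2 - \frac{3145}{2} = - \frac{3141}{2} \approx -1570.5$)
$j + \left(p{\left(F \right)} + W{\left(-149 \right)}\right) = - \frac{3141}{2} - 85 = - \frac{3311}{2}$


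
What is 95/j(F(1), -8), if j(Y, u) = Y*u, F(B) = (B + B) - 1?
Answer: -95/8 ≈ -11.875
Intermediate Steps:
F(B) = -1 + 2*B (F(B) = 2*B - 1 = -1 + 2*B)
95/j(F(1), -8) = 95/(((-1 + 2*1)*(-8))) = 95/(((-1 + 2)*(-8))) = 95/((1*(-8))) = 95/(-8) = 95*(-1/8) = -95/8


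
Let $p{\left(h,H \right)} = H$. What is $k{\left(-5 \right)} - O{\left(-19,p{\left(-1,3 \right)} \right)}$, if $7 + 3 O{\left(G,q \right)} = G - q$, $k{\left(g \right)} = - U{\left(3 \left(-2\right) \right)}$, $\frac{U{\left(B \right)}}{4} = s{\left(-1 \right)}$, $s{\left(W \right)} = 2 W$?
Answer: $\frac{53}{3} \approx 17.667$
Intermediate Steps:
$U{\left(B \right)} = -8$ ($U{\left(B \right)} = 4 \cdot 2 \left(-1\right) = 4 \left(-2\right) = -8$)
$k{\left(g \right)} = 8$ ($k{\left(g \right)} = \left(-1\right) \left(-8\right) = 8$)
$O{\left(G,q \right)} = - \frac{7}{3} - \frac{q}{3} + \frac{G}{3}$ ($O{\left(G,q \right)} = - \frac{7}{3} + \frac{G - q}{3} = - \frac{7}{3} + \left(- \frac{q}{3} + \frac{G}{3}\right) = - \frac{7}{3} - \frac{q}{3} + \frac{G}{3}$)
$k{\left(-5 \right)} - O{\left(-19,p{\left(-1,3 \right)} \right)} = 8 - \left(- \frac{7}{3} - 1 + \frac{1}{3} \left(-19\right)\right) = 8 - \left(- \frac{7}{3} - 1 - \frac{19}{3}\right) = 8 - - \frac{29}{3} = 8 + \frac{29}{3} = \frac{53}{3}$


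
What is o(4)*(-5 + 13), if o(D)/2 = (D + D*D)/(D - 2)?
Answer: 160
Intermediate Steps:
o(D) = 2*(D + D²)/(-2 + D) (o(D) = 2*((D + D*D)/(D - 2)) = 2*((D + D²)/(-2 + D)) = 2*(D + D²)/(-2 + D))
o(4)*(-5 + 13) = (2*4*(1 + 4)/(-2 + 4))*(-5 + 13) = (2*4*5/2)*8 = (2*4*(½)*5)*8 = 20*8 = 160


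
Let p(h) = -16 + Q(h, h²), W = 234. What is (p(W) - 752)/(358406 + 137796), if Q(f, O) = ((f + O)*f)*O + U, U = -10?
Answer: 352290795091/248101 ≈ 1.4199e+6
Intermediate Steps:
Q(f, O) = -10 + O*f*(O + f) (Q(f, O) = ((f + O)*f)*O - 10 = ((O + f)*f)*O - 10 = (f*(O + f))*O - 10 = O*f*(O + f) - 10 = -10 + O*f*(O + f))
p(h) = -26 + h⁴ + h⁵ (p(h) = -16 + (-10 + h²*h² + h*(h²)²) = -16 + (-10 + h⁴ + h*h⁴) = -16 + (-10 + h⁴ + h⁵) = -26 + h⁴ + h⁵)
(p(W) - 752)/(358406 + 137796) = ((-26 + 234⁴ + 234⁵) - 752)/(358406 + 137796) = ((-26 + 2998219536 + 701583371424) - 752)/496202 = (704581590934 - 752)*(1/496202) = 704581590182*(1/496202) = 352290795091/248101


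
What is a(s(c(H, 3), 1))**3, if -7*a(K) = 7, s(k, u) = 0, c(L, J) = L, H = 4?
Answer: -1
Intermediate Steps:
a(K) = -1 (a(K) = -1/7*7 = -1)
a(s(c(H, 3), 1))**3 = (-1)**3 = -1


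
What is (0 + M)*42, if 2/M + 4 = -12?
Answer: -21/4 ≈ -5.2500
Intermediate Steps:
M = -1/8 (M = 2/(-4 - 12) = 2/(-16) = 2*(-1/16) = -1/8 ≈ -0.12500)
(0 + M)*42 = (0 - 1/8)*42 = -1/8*42 = -21/4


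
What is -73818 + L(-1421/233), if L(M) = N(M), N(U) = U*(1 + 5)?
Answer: -17208120/233 ≈ -73855.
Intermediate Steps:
N(U) = 6*U (N(U) = U*6 = 6*U)
L(M) = 6*M
-73818 + L(-1421/233) = -73818 + 6*(-1421/233) = -73818 - 8526/233 = -17208120/233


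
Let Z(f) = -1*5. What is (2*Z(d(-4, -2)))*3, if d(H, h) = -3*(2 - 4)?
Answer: -30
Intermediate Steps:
d(H, h) = 6 (d(H, h) = -3*(-2) = 6)
Z(f) = -5
(2*Z(d(-4, -2)))*3 = (2*(-5))*3 = -10*3 = -30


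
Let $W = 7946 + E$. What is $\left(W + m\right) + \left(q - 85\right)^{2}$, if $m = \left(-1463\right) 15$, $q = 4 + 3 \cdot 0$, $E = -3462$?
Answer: $-10900$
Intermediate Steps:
$q = 4$ ($q = 4 + 0 = 4$)
$W = 4484$ ($W = 7946 - 3462 = 4484$)
$m = -21945$
$\left(W + m\right) + \left(q - 85\right)^{2} = \left(4484 - 21945\right) + \left(4 - 85\right)^{2} = -17461 + \left(-81\right)^{2} = -17461 + 6561 = -10900$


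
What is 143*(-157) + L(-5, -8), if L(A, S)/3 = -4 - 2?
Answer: -22469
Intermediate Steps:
L(A, S) = -18 (L(A, S) = 3*(-4 - 2) = 3*(-6) = -18)
143*(-157) + L(-5, -8) = 143*(-157) - 18 = -22451 - 18 = -22469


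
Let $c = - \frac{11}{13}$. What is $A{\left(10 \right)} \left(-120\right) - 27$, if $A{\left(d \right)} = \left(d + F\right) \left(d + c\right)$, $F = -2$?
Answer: $- \frac{114591}{13} \approx -8814.7$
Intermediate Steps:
$c = - \frac{11}{13}$ ($c = \left(-11\right) \frac{1}{13} = - \frac{11}{13} \approx -0.84615$)
$A{\left(d \right)} = \left(-2 + d\right) \left(- \frac{11}{13} + d\right)$ ($A{\left(d \right)} = \left(d - 2\right) \left(d - \frac{11}{13}\right) = \left(-2 + d\right) \left(- \frac{11}{13} + d\right)$)
$A{\left(10 \right)} \left(-120\right) - 27 = \left(\frac{22}{13} + 10^{2} - \frac{370}{13}\right) \left(-120\right) - 27 = \left(\frac{22}{13} + 100 - \frac{370}{13}\right) \left(-120\right) - 27 = \frac{952}{13} \left(-120\right) - 27 = - \frac{114240}{13} - 27 = - \frac{114591}{13}$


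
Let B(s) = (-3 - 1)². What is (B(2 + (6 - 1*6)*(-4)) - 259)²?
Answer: 59049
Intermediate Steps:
B(s) = 16 (B(s) = (-4)² = 16)
(B(2 + (6 - 1*6)*(-4)) - 259)² = (16 - 259)² = (-243)² = 59049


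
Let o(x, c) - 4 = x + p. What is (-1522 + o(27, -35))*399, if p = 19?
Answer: -587328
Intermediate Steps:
o(x, c) = 23 + x (o(x, c) = 4 + (x + 19) = 4 + (19 + x) = 23 + x)
(-1522 + o(27, -35))*399 = (-1522 + (23 + 27))*399 = (-1522 + 50)*399 = -1472*399 = -587328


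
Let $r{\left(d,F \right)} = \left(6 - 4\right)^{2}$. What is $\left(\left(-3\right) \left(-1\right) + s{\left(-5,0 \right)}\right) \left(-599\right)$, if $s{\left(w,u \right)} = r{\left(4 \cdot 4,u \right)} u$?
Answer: $-1797$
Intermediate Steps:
$r{\left(d,F \right)} = 4$ ($r{\left(d,F \right)} = 2^{2} = 4$)
$s{\left(w,u \right)} = 4 u$
$\left(\left(-3\right) \left(-1\right) + s{\left(-5,0 \right)}\right) \left(-599\right) = \left(\left(-3\right) \left(-1\right) + 4 \cdot 0\right) \left(-599\right) = \left(3 + 0\right) \left(-599\right) = 3 \left(-599\right) = -1797$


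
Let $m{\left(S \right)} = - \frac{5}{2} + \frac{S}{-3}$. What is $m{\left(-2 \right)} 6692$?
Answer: $- \frac{36806}{3} \approx -12269.0$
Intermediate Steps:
$m{\left(S \right)} = - \frac{5}{2} - \frac{S}{3}$ ($m{\left(S \right)} = \left(-5\right) \frac{1}{2} + S \left(- \frac{1}{3}\right) = - \frac{5}{2} - \frac{S}{3}$)
$m{\left(-2 \right)} 6692 = \left(- \frac{5}{2} - - \frac{2}{3}\right) 6692 = \left(- \frac{5}{2} + \frac{2}{3}\right) 6692 = \left(- \frac{11}{6}\right) 6692 = - \frac{36806}{3}$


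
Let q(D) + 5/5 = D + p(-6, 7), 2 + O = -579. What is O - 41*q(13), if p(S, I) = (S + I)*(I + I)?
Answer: -1647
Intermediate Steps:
p(S, I) = 2*I*(I + S) (p(S, I) = (I + S)*(2*I) = 2*I*(I + S))
O = -581 (O = -2 - 579 = -581)
q(D) = 13 + D (q(D) = -1 + (D + 2*7*(7 - 6)) = -1 + (D + 2*7*1) = -1 + (D + 14) = -1 + (14 + D) = 13 + D)
O - 41*q(13) = -581 - 41*(13 + 13) = -581 - 41*26 = -581 - 1066 = -1647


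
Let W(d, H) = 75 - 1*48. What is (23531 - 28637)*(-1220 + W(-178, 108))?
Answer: 6091458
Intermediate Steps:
W(d, H) = 27 (W(d, H) = 75 - 48 = 27)
(23531 - 28637)*(-1220 + W(-178, 108)) = (23531 - 28637)*(-1220 + 27) = -5106*(-1193) = 6091458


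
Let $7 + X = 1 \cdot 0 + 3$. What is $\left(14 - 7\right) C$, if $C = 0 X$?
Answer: $0$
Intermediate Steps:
$X = -4$ ($X = -7 + \left(1 \cdot 0 + 3\right) = -7 + \left(0 + 3\right) = -7 + 3 = -4$)
$C = 0$ ($C = 0 \left(-4\right) = 0$)
$\left(14 - 7\right) C = \left(14 - 7\right) 0 = 7 \cdot 0 = 0$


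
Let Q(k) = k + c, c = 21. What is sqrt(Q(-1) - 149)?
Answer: I*sqrt(129) ≈ 11.358*I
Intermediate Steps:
Q(k) = 21 + k (Q(k) = k + 21 = 21 + k)
sqrt(Q(-1) - 149) = sqrt((21 - 1) - 149) = sqrt(20 - 149) = sqrt(-129) = I*sqrt(129)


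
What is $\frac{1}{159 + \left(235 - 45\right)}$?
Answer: $\frac{1}{349} \approx 0.0028653$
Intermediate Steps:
$\frac{1}{159 + \left(235 - 45\right)} = \frac{1}{159 + 190} = \frac{1}{349}$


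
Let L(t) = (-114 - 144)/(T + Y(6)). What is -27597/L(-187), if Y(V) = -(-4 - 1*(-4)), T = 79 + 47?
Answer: 579537/43 ≈ 13478.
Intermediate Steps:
T = 126
Y(V) = 0 (Y(V) = -(-4 + 4) = -1*0 = 0)
L(t) = -43/21 (L(t) = (-114 - 144)/(126 + 0) = -258/126 = -258*1/126 = -43/21)
-27597/L(-187) = -27597/(-43/21) = -27597*(-21/43) = 579537/43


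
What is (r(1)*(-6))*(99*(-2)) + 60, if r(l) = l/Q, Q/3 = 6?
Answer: 126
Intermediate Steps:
Q = 18 (Q = 3*6 = 18)
r(l) = l/18
(r(1)*(-6))*(99*(-2)) + 60 = (((1/18)*1)*(-6))*(99*(-2)) + 60 = ((1/18)*(-6))*(-198) + 60 = -⅓*(-198) + 60 = 66 + 60 = 126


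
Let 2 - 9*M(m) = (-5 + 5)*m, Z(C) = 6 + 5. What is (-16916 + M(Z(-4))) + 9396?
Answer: -67678/9 ≈ -7519.8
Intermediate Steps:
Z(C) = 11
M(m) = 2/9 (M(m) = 2/9 - (-5 + 5)*m/9 = 2/9 - 0*m = 2/9 - 1/9*0 = 2/9 + 0 = 2/9)
(-16916 + M(Z(-4))) + 9396 = (-16916 + 2/9) + 9396 = -152242/9 + 9396 = -67678/9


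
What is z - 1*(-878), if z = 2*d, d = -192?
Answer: 494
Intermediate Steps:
z = -384 (z = 2*(-192) = -384)
z - 1*(-878) = -384 - 1*(-878) = -384 + 878 = 494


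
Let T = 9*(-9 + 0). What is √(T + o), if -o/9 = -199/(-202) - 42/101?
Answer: 3*I*√390466/202 ≈ 9.2803*I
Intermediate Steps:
o = -1035/202 (o = -9*(-199/(-202) - 42/101) = -9*(-199*(-1/202) - 42*1/101) = -9*(199/202 - 42/101) = -9*115/202 = -1035/202 ≈ -5.1238)
T = -81 (T = 9*(-9) = -81)
√(T + o) = √(-81 - 1035/202) = √(-17397/202) = 3*I*√390466/202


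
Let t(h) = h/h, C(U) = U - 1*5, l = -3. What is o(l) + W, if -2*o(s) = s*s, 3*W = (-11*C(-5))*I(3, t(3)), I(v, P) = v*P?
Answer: 211/2 ≈ 105.50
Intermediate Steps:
C(U) = -5 + U (C(U) = U - 5 = -5 + U)
t(h) = 1
I(v, P) = P*v
W = 110 (W = ((-11*(-5 - 5))*(1*3))/3 = (-11*(-10)*3)/3 = (110*3)/3 = (1/3)*330 = 110)
o(s) = -s**2/2 (o(s) = -s*s/2 = -s**2/2)
o(l) + W = -1/2*(-3)**2 + 110 = -1/2*9 + 110 = -9/2 + 110 = 211/2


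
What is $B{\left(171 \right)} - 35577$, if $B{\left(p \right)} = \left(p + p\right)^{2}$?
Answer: $81387$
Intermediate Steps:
$B{\left(p \right)} = 4 p^{2}$ ($B{\left(p \right)} = \left(2 p\right)^{2} = 4 p^{2}$)
$B{\left(171 \right)} - 35577 = 4 \cdot 171^{2} - 35577 = 4 \cdot 29241 - 35577 = 116964 - 35577 = 81387$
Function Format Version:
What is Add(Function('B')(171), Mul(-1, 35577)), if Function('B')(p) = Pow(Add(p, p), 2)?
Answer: 81387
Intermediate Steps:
Function('B')(p) = Mul(4, Pow(p, 2)) (Function('B')(p) = Pow(Mul(2, p), 2) = Mul(4, Pow(p, 2)))
Add(Function('B')(171), Mul(-1, 35577)) = Add(Mul(4, Pow(171, 2)), Mul(-1, 35577)) = Add(Mul(4, 29241), -35577) = Add(116964, -35577) = 81387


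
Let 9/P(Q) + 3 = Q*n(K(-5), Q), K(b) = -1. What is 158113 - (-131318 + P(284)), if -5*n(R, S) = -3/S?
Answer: 1157739/4 ≈ 2.8944e+5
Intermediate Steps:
n(R, S) = 3/(5*S) (n(R, S) = -(-3)/(5*S) = 3/(5*S))
P(Q) = -15/4 (P(Q) = 9/(-3 + Q*(3/(5*Q))) = 9/(-3 + ⅗) = 9/(-12/5) = 9*(-5/12) = -15/4)
158113 - (-131318 + P(284)) = 158113 - (-131318 - 15/4) = 158113 - 1*(-525287/4) = 158113 + 525287/4 = 1157739/4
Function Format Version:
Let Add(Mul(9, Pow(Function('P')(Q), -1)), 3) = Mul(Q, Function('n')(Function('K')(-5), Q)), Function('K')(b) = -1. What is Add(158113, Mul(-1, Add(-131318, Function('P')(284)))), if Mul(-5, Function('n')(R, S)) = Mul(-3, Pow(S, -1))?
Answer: Rational(1157739, 4) ≈ 2.8944e+5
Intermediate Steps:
Function('n')(R, S) = Mul(Rational(3, 5), Pow(S, -1)) (Function('n')(R, S) = Mul(Rational(-1, 5), Mul(-3, Pow(S, -1))) = Mul(Rational(3, 5), Pow(S, -1)))
Function('P')(Q) = Rational(-15, 4) (Function('P')(Q) = Mul(9, Pow(Add(-3, Mul(Q, Mul(Rational(3, 5), Pow(Q, -1)))), -1)) = Mul(9, Pow(Add(-3, Rational(3, 5)), -1)) = Mul(9, Pow(Rational(-12, 5), -1)) = Mul(9, Rational(-5, 12)) = Rational(-15, 4))
Add(158113, Mul(-1, Add(-131318, Function('P')(284)))) = Add(158113, Mul(-1, Add(-131318, Rational(-15, 4)))) = Add(158113, Mul(-1, Rational(-525287, 4))) = Add(158113, Rational(525287, 4)) = Rational(1157739, 4)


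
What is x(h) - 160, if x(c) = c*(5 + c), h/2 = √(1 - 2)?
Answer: -164 + 10*I ≈ -164.0 + 10.0*I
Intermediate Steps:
h = 2*I (h = 2*√(1 - 2) = 2*√(-1) = 2*I ≈ 2.0*I)
x(h) - 160 = (2*I)*(5 + 2*I) - 160 = 2*I*(5 + 2*I) - 160 = -160 + 2*I*(5 + 2*I)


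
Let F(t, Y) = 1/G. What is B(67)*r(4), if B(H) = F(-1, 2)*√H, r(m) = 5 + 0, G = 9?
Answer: 5*√67/9 ≈ 4.5474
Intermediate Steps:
F(t, Y) = ⅑ (F(t, Y) = 1/9 = ⅑)
r(m) = 5
B(H) = √H/9
B(67)*r(4) = (√67/9)*5 = 5*√67/9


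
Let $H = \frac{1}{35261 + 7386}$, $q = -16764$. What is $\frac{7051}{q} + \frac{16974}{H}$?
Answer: $\frac{1103208630631}{1524} \approx 7.2389 \cdot 10^{8}$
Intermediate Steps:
$H = \frac{1}{42647} \approx 2.3448 \cdot 10^{-5}$
$\frac{7051}{q} + \frac{16974}{H} = \frac{7051}{-16764} + 16974 \frac{1}{\frac{1}{42647}} = 7051 \left(- \frac{1}{16764}\right) + 16974 \cdot 42647 = - \frac{641}{1524} + 723890178 = \frac{1103208630631}{1524}$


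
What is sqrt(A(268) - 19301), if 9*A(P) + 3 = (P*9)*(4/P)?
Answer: 2*I*sqrt(43419)/3 ≈ 138.91*I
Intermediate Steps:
A(P) = 11/3 (A(P) = -1/3 + ((P*9)*(4/P))/9 = -1/3 + ((9*P)*(4/P))/9 = -1/3 + (1/9)*36 = -1/3 + 4 = 11/3)
sqrt(A(268) - 19301) = sqrt(11/3 - 19301) = sqrt(-57892/3) = 2*I*sqrt(43419)/3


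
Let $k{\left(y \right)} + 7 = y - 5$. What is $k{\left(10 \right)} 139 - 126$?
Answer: $-404$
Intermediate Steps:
$k{\left(y \right)} = -12 + y$ ($k{\left(y \right)} = -7 + \left(y - 5\right) = -7 + \left(-5 + y\right) = -12 + y$)
$k{\left(10 \right)} 139 - 126 = \left(-12 + 10\right) 139 - 126 = \left(-2\right) 139 - 126 = -278 - 126 = -404$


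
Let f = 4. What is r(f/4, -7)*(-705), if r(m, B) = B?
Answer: 4935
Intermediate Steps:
r(f/4, -7)*(-705) = -7*(-705) = 4935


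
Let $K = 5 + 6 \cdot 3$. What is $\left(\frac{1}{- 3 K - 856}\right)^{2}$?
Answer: $\frac{1}{855625} \approx 1.1687 \cdot 10^{-6}$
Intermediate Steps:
$K = 23$ ($K = 5 + 18 = 23$)
$\left(\frac{1}{- 3 K - 856}\right)^{2} = \left(\frac{1}{\left(-3\right) 23 - 856}\right)^{2} = \left(\frac{1}{-69 - 856}\right)^{2} = \left(\frac{1}{-925}\right)^{2} = \left(- \frac{1}{925}\right)^{2} = \frac{1}{855625}$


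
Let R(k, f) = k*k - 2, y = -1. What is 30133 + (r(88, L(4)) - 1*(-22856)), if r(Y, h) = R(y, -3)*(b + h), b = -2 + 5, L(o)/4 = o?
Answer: 52970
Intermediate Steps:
L(o) = 4*o
b = 3
R(k, f) = -2 + k² (R(k, f) = k² - 2 = -2 + k²)
r(Y, h) = -3 - h (r(Y, h) = (-2 + (-1)²)*(3 + h) = (-2 + 1)*(3 + h) = -(3 + h) = -3 - h)
30133 + (r(88, L(4)) - 1*(-22856)) = 30133 + ((-3 - 4*4) - 1*(-22856)) = 30133 + ((-3 - 1*16) + 22856) = 30133 + ((-3 - 16) + 22856) = 30133 + (-19 + 22856) = 30133 + 22837 = 52970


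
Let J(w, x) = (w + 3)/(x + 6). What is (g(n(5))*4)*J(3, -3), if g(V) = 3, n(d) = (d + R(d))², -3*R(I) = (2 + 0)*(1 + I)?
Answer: 24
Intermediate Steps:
R(I) = -⅔ - 2*I/3 (R(I) = -(2 + 0)*(1 + I)/3 = -2*(1 + I)/3 = -(2 + 2*I)/3 = -⅔ - 2*I/3)
J(w, x) = (3 + w)/(6 + x)
n(d) = (-⅔ + d/3)² (n(d) = (d + (-⅔ - 2*d/3))² = (-⅔ + d/3)²)
(g(n(5))*4)*J(3, -3) = (3*4)*((3 + 3)/(6 - 3)) = 12*(6/3) = 12*((⅓)*6) = 12*2 = 24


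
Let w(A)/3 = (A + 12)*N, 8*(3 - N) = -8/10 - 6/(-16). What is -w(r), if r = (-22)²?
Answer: -90861/20 ≈ -4543.0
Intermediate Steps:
N = 977/320 (N = 3 - (-8/10 - 6/(-16))/8 = 3 - (-8*⅒ - 6*(-1/16))/8 = 3 - (-⅘ + 3/8)/8 = 3 - ⅛*(-17/40) = 3 + 17/320 = 977/320 ≈ 3.0531)
r = 484
w(A) = 8793/80 + 2931*A/320 (w(A) = 3*((A + 12)*(977/320)) = 3*((12 + A)*(977/320)) = 3*(2931/80 + 977*A/320) = 8793/80 + 2931*A/320)
-w(r) = -(8793/80 + (2931/320)*484) = -(8793/80 + 354651/80) = -1*90861/20 = -90861/20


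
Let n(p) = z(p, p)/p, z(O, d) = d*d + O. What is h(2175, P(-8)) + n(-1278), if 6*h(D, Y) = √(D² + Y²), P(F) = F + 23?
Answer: -1277 + 5*√21026/2 ≈ -914.49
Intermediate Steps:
P(F) = 23 + F
z(O, d) = O + d² (z(O, d) = d² + O = O + d²)
h(D, Y) = √(D² + Y²)/6
n(p) = (p + p²)/p
h(2175, P(-8)) + n(-1278) = √(2175² + (23 - 8)²)/6 + (1 - 1278) = √(4730625 + 15²)/6 - 1277 = √(4730625 + 225)/6 - 1277 = √4730850/6 - 1277 = (15*√21026)/6 - 1277 = 5*√21026/2 - 1277 = -1277 + 5*√21026/2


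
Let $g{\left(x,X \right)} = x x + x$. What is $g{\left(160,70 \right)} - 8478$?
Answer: $17282$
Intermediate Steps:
$g{\left(x,X \right)} = x + x^{2}$ ($g{\left(x,X \right)} = x^{2} + x = x + x^{2}$)
$g{\left(160,70 \right)} - 8478 = 160 \left(1 + 160\right) - 8478 = 160 \cdot 161 - 8478 = 25760 - 8478 = 17282$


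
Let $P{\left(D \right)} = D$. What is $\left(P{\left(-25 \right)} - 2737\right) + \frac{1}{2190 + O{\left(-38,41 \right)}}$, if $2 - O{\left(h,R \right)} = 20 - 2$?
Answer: $- \frac{6004587}{2174} \approx -2762.0$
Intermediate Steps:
$O{\left(h,R \right)} = -16$ ($O{\left(h,R \right)} = 2 - \left(20 - 2\right) = 2 - 18 = -16$)
$\left(P{\left(-25 \right)} - 2737\right) + \frac{1}{2190 + O{\left(-38,41 \right)}} = \left(-25 - 2737\right) + \frac{1}{2190 - 16} = -2762 + \frac{1}{2174} = - \frac{6004587}{2174}$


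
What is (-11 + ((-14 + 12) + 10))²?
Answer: 9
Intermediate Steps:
(-11 + ((-14 + 12) + 10))² = (-11 + (-2 + 10))² = (-11 + 8)² = (-3)² = 9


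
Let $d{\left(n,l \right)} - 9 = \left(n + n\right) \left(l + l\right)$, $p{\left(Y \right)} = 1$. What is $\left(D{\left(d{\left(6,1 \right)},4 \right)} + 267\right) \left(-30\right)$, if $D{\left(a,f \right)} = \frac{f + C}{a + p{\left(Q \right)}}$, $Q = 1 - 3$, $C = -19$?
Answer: $- \frac{135945}{17} \approx -7996.8$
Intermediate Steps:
$Q = -2$
$d{\left(n,l \right)} = 9 + 4 l n$ ($d{\left(n,l \right)} = 9 + \left(n + n\right) \left(l + l\right) = 9 + 2 n 2 l = 9 + 4 l n$)
$D{\left(a,f \right)} = \frac{-19 + f}{1 + a}$ ($D{\left(a,f \right)} = \frac{f - 19}{a + 1} = \frac{-19 + f}{1 + a}$)
$\left(D{\left(d{\left(6,1 \right)},4 \right)} + 267\right) \left(-30\right) = \left(\frac{-19 + 4}{1 + \left(9 + 4 \cdot 1 \cdot 6\right)} + 267\right) \left(-30\right) = \left(\frac{1}{1 + \left(9 + 24\right)} \left(-15\right) + 267\right) \left(-30\right) = \left(\frac{1}{1 + 33} \left(-15\right) + 267\right) \left(-30\right) = \left(\frac{1}{34} \left(-15\right) + 267\right) \left(-30\right) = \left(- \frac{15}{34} + 267\right) \left(-30\right) = \frac{9063}{34} \left(-30\right) = - \frac{135945}{17}$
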